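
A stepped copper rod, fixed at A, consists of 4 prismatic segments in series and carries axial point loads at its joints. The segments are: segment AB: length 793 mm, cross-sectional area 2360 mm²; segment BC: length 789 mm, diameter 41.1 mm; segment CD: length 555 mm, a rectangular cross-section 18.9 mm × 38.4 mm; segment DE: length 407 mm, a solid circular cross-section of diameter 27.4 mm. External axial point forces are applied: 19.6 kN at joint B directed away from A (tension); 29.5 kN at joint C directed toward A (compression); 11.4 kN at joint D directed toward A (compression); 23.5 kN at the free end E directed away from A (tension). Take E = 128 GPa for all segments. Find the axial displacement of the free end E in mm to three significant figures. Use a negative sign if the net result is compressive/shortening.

0.124 mm

Internal axial forces (sectioning from the free end, tension +): N_DE = 23.5 kN, N_CD = 12.1 kN, N_BC = -17.4 kN, N_AB = 2.2 kN.
A_BC = 1327 mm².
A_CD = 725.8 mm².
A_DE = 589.6 mm².
δ_AB = 2200·793/(2360·128000) = 0.005775 mm
δ_BC = -17400·789/(1327·128000) = -0.08084 mm
δ_CD = 12100·555/(725.8·128000) = 0.07229 mm
δ_DE = 23500·407/(589.6·128000) = 0.1267 mm
δ = Σδ_i = 0.1239 mm.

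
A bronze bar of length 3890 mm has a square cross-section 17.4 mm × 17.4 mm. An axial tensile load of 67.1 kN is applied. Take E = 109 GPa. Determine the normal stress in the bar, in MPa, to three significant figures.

A = 302.8 mm².
σ = N/A = 67100/302.8 = 221.6 MPa.

222 MPa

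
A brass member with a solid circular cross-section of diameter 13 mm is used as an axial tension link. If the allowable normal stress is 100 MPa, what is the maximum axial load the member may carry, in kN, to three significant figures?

A = 132.7 mm².
P_max = σ_allow · A = 100 · 132.7 = 13270 N = 13.27 kN.

13.3 kN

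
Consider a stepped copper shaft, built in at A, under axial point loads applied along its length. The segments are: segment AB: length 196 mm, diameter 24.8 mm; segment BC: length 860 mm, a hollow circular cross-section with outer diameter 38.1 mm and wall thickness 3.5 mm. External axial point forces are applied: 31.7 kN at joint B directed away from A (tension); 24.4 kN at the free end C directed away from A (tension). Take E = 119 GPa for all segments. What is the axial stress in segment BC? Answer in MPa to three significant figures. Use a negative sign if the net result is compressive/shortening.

64.1 MPa

Internal axial forces (sectioning from the free end, tension +): N_BC = 24.4 kN, N_AB = 56.1 kN.
A_BC = 380.4 mm².
σ_BC = N_BC/A_BC = 24400/380.4 = 64.14 MPa.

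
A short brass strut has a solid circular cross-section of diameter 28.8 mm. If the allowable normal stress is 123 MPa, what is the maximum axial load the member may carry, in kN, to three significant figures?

A = 651.4 mm².
P_max = σ_allow · A = 123 · 651.4 = 80130 N = 80.13 kN.

80.1 kN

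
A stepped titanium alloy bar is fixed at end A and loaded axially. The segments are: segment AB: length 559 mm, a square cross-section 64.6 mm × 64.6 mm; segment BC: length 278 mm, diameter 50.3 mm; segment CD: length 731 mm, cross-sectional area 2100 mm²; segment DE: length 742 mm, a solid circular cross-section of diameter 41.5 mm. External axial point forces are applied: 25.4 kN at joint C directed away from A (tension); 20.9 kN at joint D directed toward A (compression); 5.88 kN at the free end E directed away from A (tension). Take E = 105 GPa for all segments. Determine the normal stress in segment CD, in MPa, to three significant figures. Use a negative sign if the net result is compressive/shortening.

-7.15 MPa

Internal axial forces (sectioning from the free end, tension +): N_DE = 5.88 kN, N_CD = -15.02 kN, N_BC = 10.38 kN, N_AB = 10.38 kN.
σ_CD = N_CD/A_CD = -15020/2100 = -7.152 MPa.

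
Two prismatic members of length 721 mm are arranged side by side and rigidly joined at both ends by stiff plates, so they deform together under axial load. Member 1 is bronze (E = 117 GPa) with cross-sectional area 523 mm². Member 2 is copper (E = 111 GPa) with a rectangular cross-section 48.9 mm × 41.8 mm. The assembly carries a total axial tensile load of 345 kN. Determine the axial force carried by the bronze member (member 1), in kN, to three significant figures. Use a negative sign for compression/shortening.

A_2 = 2044 mm².
Equal strain + equilibrium ⇒ each member carries load in proportion to AE: A₁E₁ = 61190000 N, A₂E₂ = 226900000 N, ΣAE = 288100000 N.
F₁ = P·A₁E₁/ΣAE = 345000·61190000/288100000 = 73280 N.

73.3 kN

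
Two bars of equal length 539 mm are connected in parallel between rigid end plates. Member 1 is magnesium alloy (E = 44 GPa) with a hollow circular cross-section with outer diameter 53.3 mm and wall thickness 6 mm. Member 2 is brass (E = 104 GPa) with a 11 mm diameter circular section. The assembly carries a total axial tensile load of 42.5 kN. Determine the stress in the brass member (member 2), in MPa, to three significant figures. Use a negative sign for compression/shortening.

A_1 = 891.6 mm².
A_2 = 95.03 mm².
Equal strain + equilibrium ⇒ each member carries load in proportion to AE: A₁E₁ = 39230000 N, A₂E₂ = 9883000 N, ΣAE = 49110000 N.
σ₂ = P·E₂/ΣAE = 42500·104000/49110000 = 90 MPa.

90.0 MPa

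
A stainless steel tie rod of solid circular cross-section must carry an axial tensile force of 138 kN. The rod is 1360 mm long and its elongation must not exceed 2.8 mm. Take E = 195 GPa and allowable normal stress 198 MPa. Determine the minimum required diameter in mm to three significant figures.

29.8 mm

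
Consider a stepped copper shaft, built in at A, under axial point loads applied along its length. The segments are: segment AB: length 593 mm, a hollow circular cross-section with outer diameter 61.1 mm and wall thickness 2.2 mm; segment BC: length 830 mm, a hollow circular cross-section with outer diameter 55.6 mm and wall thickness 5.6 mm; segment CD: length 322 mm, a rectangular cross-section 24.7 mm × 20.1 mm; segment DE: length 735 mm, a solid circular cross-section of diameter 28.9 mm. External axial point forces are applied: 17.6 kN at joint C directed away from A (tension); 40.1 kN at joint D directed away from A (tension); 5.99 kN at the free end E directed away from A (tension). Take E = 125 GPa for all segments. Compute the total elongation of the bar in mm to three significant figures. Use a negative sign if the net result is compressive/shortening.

1.52 mm

Internal axial forces (sectioning from the free end, tension +): N_DE = 5.99 kN, N_CD = 46.09 kN, N_BC = 63.69 kN, N_AB = 63.69 kN.
A_AB = 407.1 mm².
A_BC = 879.6 mm².
A_CD = 496.5 mm².
A_DE = 656 mm².
δ_AB = 63690·593/(407.1·125000) = 0.7422 mm
δ_BC = 63690·830/(879.6·125000) = 0.4808 mm
δ_CD = 46090·322/(496.5·125000) = 0.2391 mm
δ_DE = 5990·735/(656·125000) = 0.05369 mm
δ = Σδ_i = 1.516 mm.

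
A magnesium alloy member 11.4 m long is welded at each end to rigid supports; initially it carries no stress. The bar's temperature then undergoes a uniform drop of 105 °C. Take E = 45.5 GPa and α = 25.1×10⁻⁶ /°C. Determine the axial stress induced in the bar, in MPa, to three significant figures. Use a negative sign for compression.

Free thermal expansion αLΔT = 25.1e-6 · 11400 · -105 = -30.04 mm.
The walls impose strain ε = −(-30.04)/11400 = 2.6355e-03; σ = Eε = 45500 · 2.6355e-03 = 119.9 MPa.

120 MPa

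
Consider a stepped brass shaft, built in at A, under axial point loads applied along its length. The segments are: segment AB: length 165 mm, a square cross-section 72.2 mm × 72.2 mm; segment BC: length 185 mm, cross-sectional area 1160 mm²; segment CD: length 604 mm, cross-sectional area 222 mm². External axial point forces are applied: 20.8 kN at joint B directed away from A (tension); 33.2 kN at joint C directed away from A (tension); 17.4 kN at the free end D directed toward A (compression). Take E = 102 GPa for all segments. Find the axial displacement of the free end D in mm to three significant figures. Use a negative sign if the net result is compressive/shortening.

-0.428 mm

Internal axial forces (sectioning from the free end, tension +): N_CD = -17.4 kN, N_BC = 15.8 kN, N_AB = 36.6 kN.
A_AB = 5213 mm².
δ_AB = 36600·165/(5213·102000) = 0.01136 mm
δ_BC = 15800·185/(1160·102000) = 0.0247 mm
δ_CD = -17400·604/(222·102000) = -0.4641 mm
δ = Σδ_i = -0.4281 mm.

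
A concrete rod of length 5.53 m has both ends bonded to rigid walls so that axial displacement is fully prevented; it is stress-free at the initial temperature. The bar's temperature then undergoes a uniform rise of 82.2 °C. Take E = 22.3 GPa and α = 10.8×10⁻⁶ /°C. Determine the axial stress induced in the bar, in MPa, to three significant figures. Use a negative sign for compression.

-19.8 MPa

Free thermal expansion αLΔT = 10.8e-6 · 5530 · 82.2 = 4.909 mm.
The walls impose strain ε = −(4.909)/5530 = -8.8776e-04; σ = Eε = 22300 · -8.8776e-04 = -19.8 MPa.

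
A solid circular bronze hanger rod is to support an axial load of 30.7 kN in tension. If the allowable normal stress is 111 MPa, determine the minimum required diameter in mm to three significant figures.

18.8 mm

Required area A ≥ P/σ_allow = 30700/111 = 276.6 mm².
For a solid circular section, d ≥ √(4A/π) = 18.77 mm.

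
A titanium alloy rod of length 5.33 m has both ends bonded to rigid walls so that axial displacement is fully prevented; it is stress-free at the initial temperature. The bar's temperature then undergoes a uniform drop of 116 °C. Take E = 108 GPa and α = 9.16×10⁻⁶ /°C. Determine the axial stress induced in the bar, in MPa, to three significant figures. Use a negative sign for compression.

Free thermal expansion αLΔT = 9.16e-6 · 5330 · -116 = -5.663 mm.
The walls impose strain ε = −(-5.663)/5330 = 1.0626e-03; σ = Eε = 108000 · 1.0626e-03 = 114.8 MPa.

115 MPa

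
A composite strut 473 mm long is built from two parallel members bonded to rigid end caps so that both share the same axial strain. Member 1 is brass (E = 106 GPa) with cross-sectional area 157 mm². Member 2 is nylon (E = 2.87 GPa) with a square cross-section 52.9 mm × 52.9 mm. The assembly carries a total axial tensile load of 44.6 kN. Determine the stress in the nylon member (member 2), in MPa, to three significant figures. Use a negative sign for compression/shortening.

A_2 = 2798 mm².
Equal strain + equilibrium ⇒ each member carries load in proportion to AE: A₁E₁ = 16640000 N, A₂E₂ = 8031000 N, ΣAE = 24670000 N.
σ₂ = P·E₂/ΣAE = 44600·2870/24670000 = 5.188 MPa.

5.19 MPa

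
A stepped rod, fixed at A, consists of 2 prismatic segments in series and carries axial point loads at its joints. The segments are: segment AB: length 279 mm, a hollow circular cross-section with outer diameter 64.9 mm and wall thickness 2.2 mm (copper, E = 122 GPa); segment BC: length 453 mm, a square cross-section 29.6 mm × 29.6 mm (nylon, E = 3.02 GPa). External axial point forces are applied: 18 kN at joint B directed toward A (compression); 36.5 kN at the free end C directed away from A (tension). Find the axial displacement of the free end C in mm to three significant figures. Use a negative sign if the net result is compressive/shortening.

6.35 mm

Internal axial forces (sectioning from the free end, tension +): N_BC = 36.5 kN, N_AB = 18.5 kN.
A_AB = 433.4 mm².
A_BC = 876.2 mm².
δ_AB = 18500·279/(433.4·122000) = 0.09763 mm
δ_BC = 36500·453/(876.2·3020) = 6.249 mm
δ = Σδ_i = 6.346 mm.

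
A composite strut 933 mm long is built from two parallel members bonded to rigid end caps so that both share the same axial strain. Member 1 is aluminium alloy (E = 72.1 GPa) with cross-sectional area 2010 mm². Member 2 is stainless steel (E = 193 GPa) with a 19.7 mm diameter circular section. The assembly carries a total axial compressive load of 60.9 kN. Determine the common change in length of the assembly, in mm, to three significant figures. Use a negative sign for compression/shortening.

-0.279 mm

A_2 = 304.8 mm².
Equal strain + equilibrium ⇒ each member carries load in proportion to AE: A₁E₁ = 144900000 N, A₂E₂ = 58830000 N, ΣAE = 203700000 N.
δ = PL/ΣAE = -60900·933/203700000 = -0.2789 mm.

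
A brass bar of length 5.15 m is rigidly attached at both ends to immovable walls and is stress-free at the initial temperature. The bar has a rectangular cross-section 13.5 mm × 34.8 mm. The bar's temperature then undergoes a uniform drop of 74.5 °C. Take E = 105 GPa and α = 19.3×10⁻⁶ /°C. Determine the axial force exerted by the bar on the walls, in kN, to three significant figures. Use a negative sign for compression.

70.9 kN

Free thermal expansion αLΔT = 19.3e-6 · 5150 · -74.5 = -7.405 mm.
The walls impose strain ε = −(-7.405)/5150 = 1.4378e-03; σ = Eε = 105000 · 1.4378e-03 = 151 MPa.
Wall reaction R = σ·A = 151·469.8 = 70930 N = 70.93 kN.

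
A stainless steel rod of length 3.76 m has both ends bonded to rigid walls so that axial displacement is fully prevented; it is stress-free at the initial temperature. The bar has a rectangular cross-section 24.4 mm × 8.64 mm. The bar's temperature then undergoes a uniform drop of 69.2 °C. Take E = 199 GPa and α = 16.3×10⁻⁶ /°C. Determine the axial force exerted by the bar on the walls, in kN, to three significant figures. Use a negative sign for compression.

47.3 kN

Free thermal expansion αLΔT = 16.3e-6 · 3760 · -69.2 = -4.241 mm.
The walls impose strain ε = −(-4.241)/3760 = 1.1280e-03; σ = Eε = 199000 · 1.1280e-03 = 224.5 MPa.
Wall reaction R = σ·A = 224.5·210.8 = 47320 N = 47.32 kN.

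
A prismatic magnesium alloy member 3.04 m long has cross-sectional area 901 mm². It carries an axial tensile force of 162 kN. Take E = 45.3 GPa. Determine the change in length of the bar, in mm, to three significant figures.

δ_mech = NL/(AE) = 162000·3040/(901·45300) = 12.07 mm.

12.1 mm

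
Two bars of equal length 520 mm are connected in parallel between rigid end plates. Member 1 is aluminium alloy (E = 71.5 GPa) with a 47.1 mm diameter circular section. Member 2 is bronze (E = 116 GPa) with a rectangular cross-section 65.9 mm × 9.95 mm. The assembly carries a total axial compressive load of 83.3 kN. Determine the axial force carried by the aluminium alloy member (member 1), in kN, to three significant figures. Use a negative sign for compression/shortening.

-51.7 kN

A_1 = 1742 mm².
A_2 = 655.7 mm².
Equal strain + equilibrium ⇒ each member carries load in proportion to AE: A₁E₁ = 124600000 N, A₂E₂ = 76060000 N, ΣAE = 200600000 N.
F₁ = P·A₁E₁/ΣAE = -83300·124600000/200600000 = -51720 N.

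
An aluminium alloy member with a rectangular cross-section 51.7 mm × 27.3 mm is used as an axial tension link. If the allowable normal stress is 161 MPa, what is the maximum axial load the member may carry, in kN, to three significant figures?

227 kN

A = 1411 mm².
P_max = σ_allow · A = 161 · 1411 = 227200 N = 227.2 kN.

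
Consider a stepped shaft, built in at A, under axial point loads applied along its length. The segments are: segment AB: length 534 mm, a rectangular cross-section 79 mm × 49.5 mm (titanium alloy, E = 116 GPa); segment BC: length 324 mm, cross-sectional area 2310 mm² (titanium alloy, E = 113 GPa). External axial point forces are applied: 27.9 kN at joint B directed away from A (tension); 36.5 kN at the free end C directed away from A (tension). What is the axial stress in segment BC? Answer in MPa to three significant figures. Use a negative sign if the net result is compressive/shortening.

Internal axial forces (sectioning from the free end, tension +): N_BC = 36.5 kN, N_AB = 64.4 kN.
σ_BC = N_BC/A_BC = 36500/2310 = 15.8 MPa.

15.8 MPa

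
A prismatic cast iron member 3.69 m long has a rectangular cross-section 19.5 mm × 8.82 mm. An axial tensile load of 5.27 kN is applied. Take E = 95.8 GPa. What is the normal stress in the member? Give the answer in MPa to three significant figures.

30.6 MPa

A = 172 mm².
σ = N/A = 5270/172 = 30.64 MPa.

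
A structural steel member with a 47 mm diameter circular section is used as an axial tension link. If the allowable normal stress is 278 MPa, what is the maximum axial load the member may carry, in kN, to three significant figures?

A = 1735 mm².
P_max = σ_allow · A = 278 · 1735 = 482300 N = 482.3 kN.

482 kN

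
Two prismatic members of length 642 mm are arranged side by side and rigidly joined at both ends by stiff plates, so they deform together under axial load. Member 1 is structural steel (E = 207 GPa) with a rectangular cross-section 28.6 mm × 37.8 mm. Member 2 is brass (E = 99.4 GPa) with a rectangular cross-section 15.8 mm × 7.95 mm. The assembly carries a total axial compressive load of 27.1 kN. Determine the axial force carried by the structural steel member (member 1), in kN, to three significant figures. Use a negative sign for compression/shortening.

-25.7 kN

A_1 = 1081 mm².
A_2 = 125.6 mm².
Equal strain + equilibrium ⇒ each member carries load in proportion to AE: A₁E₁ = 223800000 N, A₂E₂ = 12490000 N, ΣAE = 236300000 N.
F₁ = P·A₁E₁/ΣAE = -27100·223800000/236300000 = -25670 N.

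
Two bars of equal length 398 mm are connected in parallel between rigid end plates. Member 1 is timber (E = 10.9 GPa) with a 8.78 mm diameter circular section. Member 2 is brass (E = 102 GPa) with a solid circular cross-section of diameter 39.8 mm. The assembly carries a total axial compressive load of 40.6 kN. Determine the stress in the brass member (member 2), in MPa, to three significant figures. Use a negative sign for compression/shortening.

-32.5 MPa

A_1 = 60.55 mm².
A_2 = 1244 mm².
Equal strain + equilibrium ⇒ each member carries load in proportion to AE: A₁E₁ = 659900 N, A₂E₂ = 126900000 N, ΣAE = 127600000 N.
σ₂ = P·E₂/ΣAE = -40600·102000/127600000 = -32.47 MPa.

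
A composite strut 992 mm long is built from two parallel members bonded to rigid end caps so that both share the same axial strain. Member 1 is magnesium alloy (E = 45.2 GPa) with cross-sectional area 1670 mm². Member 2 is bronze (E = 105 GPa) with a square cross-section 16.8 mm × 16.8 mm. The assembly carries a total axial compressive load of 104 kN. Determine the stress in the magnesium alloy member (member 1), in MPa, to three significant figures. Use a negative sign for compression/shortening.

A_2 = 282.2 mm².
Equal strain + equilibrium ⇒ each member carries load in proportion to AE: A₁E₁ = 75480000 N, A₂E₂ = 29640000 N, ΣAE = 105100000 N.
σ₁ = P·E₁/ΣAE = -104000·45200/105100000 = -44.72 MPa.

-44.7 MPa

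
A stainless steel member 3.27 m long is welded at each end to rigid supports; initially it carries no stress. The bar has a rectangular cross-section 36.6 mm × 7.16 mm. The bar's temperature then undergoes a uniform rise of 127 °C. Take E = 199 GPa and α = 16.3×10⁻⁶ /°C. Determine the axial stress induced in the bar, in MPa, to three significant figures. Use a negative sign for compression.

-412 MPa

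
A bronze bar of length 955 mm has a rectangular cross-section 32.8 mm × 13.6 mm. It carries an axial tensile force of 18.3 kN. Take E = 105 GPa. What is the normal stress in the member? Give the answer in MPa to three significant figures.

A = 446.1 mm².
σ = N/A = 18300/446.1 = 41.02 MPa.

41.0 MPa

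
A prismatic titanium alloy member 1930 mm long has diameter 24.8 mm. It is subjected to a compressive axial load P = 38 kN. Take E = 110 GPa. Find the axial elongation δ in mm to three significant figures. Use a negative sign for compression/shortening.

A = 483.1 mm².
δ_mech = NL/(AE) = -38000·1930/(483.1·110000) = -1.38 mm.

-1.38 mm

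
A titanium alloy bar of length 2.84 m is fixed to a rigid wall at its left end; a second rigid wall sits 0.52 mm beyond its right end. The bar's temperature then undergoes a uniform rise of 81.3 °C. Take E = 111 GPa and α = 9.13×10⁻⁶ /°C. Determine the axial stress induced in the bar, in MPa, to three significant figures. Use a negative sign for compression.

Free thermal expansion αLΔT = 9.13e-6 · 2840 · 81.3 = 2.108 mm.
The walls engage after the gap closes; constrained expansion = 2.108 − 0.52 = 1.588 mm.
The walls impose strain ε = −(1.588)/2840 = -5.5917e-04; σ = Eε = 111000 · -5.5917e-04 = -62.07 MPa.

-62.1 MPa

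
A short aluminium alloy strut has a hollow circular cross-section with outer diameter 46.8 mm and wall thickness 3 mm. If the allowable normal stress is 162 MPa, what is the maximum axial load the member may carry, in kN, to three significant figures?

A = 412.8 mm².
P_max = σ_allow · A = 162 · 412.8 = 66870 N = 66.87 kN.

66.9 kN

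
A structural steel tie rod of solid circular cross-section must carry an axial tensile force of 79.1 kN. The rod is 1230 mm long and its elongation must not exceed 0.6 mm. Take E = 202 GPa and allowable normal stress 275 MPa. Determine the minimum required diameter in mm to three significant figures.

32.0 mm

Required area A ≥ P/σ_allow = 79100/275 = 287.6 mm².
For a solid circular section, d ≥ √(4A/π) = 19.14 mm.
Elongation limit: A ≥ PL/(Eδ_allow) = 79100·1230/(202000·0.6) = 802.7 mm² ⇒ d ≥ 31.97 mm.
The elongation limit governs.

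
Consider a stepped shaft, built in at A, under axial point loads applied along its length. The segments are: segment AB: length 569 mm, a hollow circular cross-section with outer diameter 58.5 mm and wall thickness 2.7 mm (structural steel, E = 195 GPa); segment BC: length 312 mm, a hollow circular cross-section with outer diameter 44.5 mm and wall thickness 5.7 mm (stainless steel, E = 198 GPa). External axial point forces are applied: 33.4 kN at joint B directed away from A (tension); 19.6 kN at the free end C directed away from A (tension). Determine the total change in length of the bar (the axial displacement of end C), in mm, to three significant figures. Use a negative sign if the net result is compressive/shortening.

0.371 mm

Internal axial forces (sectioning from the free end, tension +): N_BC = 19.6 kN, N_AB = 53 kN.
A_AB = 473.3 mm².
A_BC = 694.8 mm².
δ_AB = 53000·569/(473.3·195000) = 0.3267 mm
δ_BC = 19600·312/(694.8·198000) = 0.04445 mm
δ = Σδ_i = 0.3712 mm.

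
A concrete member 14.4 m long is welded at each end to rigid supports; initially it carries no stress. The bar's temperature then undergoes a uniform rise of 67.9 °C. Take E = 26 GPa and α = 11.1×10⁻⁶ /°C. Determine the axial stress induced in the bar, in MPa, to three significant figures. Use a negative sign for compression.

Free thermal expansion αLΔT = 11.1e-6 · 14400 · 67.9 = 10.85 mm.
The walls impose strain ε = −(10.85)/14400 = -7.5369e-04; σ = Eε = 26000 · -7.5369e-04 = -19.6 MPa.

-19.6 MPa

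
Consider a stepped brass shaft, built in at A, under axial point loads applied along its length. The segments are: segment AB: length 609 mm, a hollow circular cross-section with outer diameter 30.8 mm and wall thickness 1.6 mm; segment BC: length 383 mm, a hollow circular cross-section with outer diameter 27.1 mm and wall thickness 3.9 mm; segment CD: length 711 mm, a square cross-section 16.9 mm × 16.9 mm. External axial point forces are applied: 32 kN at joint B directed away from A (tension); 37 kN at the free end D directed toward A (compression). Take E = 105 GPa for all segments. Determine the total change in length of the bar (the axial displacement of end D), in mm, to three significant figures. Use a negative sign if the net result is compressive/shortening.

Internal axial forces (sectioning from the free end, tension +): N_CD = -37 kN, N_BC = -37 kN, N_AB = -5 kN.
A_AB = 146.8 mm².
A_BC = 284.3 mm².
A_CD = 285.6 mm².
δ_AB = -5000·609/(146.8·105000) = -0.1976 mm
δ_BC = -37000·383/(284.3·105000) = -0.4748 mm
δ_CD = -37000·711/(285.6·105000) = -0.8772 mm
δ = Σδ_i = -1.55 mm.

-1.55 mm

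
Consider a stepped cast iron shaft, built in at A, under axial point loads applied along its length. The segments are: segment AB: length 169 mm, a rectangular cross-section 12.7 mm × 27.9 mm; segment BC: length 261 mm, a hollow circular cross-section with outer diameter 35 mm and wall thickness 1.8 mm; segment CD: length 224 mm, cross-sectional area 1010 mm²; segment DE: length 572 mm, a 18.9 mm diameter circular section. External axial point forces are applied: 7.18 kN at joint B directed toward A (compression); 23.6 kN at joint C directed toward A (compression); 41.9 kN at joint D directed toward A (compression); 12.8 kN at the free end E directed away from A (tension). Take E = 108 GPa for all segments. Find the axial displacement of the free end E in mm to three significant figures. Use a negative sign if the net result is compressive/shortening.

Internal axial forces (sectioning from the free end, tension +): N_DE = 12.8 kN, N_CD = -29.1 kN, N_BC = -52.7 kN, N_AB = -59.88 kN.
A_AB = 354.3 mm².
A_BC = 187.7 mm².
A_DE = 280.6 mm².
δ_AB = -59880·169/(354.3·108000) = -0.2644 mm
δ_BC = -52700·261/(187.7·108000) = -0.6784 mm
δ_CD = -29100·224/(1010·108000) = -0.05976 mm
δ_DE = 12800·572/(280.6·108000) = 0.2416 mm
δ = Σδ_i = -0.7609 mm.

-0.761 mm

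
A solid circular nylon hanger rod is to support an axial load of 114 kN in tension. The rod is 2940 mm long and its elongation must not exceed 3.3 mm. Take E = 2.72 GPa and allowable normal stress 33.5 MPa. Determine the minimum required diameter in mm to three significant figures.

218 mm

Required area A ≥ P/σ_allow = 114000/33.5 = 3403 mm².
For a solid circular section, d ≥ √(4A/π) = 65.82 mm.
Elongation limit: A ≥ PL/(Eδ_allow) = 114000·2940/(2720·3.3) = 37340 mm² ⇒ d ≥ 218 mm.
The elongation limit governs.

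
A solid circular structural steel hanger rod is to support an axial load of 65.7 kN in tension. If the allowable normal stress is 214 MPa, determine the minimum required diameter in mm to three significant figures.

Required area A ≥ P/σ_allow = 65700/214 = 307 mm².
For a solid circular section, d ≥ √(4A/π) = 19.77 mm.

19.8 mm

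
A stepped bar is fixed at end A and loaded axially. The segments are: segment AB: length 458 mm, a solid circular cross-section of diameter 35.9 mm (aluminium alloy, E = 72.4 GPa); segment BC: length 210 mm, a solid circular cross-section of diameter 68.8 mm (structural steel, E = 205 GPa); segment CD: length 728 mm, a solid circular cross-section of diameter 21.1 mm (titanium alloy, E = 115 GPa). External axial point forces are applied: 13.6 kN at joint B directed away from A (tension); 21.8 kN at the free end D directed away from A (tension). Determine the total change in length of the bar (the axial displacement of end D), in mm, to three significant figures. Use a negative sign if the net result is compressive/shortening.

Internal axial forces (sectioning from the free end, tension +): N_CD = 21.8 kN, N_BC = 21.8 kN, N_AB = 35.4 kN.
A_AB = 1012 mm².
A_BC = 3718 mm².
A_CD = 349.7 mm².
δ_AB = 35400·458/(1012·72400) = 0.2212 mm
δ_BC = 21800·210/(3718·205000) = 0.006007 mm
δ_CD = 21800·728/(349.7·115000) = 0.3947 mm
δ = Σδ_i = 0.6219 mm.

0.622 mm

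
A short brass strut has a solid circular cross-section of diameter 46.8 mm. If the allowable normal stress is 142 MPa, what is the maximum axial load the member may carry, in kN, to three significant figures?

A = 1720 mm².
P_max = σ_allow · A = 142 · 1720 = 244300 N = 244.3 kN.

244 kN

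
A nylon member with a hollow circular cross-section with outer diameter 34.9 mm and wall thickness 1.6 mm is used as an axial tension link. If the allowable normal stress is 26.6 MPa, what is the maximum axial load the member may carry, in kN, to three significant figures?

4.45 kN

A = 167.4 mm².
P_max = σ_allow · A = 26.6 · 167.4 = 4452 N = 4.452 kN.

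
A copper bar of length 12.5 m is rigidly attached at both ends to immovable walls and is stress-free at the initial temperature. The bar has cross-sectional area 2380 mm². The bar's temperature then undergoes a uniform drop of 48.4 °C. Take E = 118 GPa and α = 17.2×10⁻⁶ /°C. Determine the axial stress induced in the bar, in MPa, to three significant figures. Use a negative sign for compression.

Free thermal expansion αLΔT = 17.2e-6 · 12500 · -48.4 = -10.41 mm.
The walls impose strain ε = −(-10.41)/12500 = 8.3248e-04; σ = Eε = 118000 · 8.3248e-04 = 98.23 MPa.

98.2 MPa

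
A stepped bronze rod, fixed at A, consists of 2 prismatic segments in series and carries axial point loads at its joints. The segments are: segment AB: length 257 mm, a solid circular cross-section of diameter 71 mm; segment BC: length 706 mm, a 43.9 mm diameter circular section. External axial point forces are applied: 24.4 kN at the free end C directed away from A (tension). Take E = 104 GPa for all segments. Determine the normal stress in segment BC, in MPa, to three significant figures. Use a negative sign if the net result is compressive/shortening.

Internal axial forces (sectioning from the free end, tension +): N_BC = 24.4 kN, N_AB = 24.4 kN.
A_BC = 1514 mm².
σ_BC = N_BC/A_BC = 24400/1514 = 16.12 MPa.

16.1 MPa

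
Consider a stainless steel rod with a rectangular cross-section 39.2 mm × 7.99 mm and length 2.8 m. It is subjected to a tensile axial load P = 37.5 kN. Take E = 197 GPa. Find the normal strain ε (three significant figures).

A = 313.2 mm².
σ = N/A = 119.7 MPa; ε = σ/E = 119.7/197000 = 6.078e-04.

6.08e-04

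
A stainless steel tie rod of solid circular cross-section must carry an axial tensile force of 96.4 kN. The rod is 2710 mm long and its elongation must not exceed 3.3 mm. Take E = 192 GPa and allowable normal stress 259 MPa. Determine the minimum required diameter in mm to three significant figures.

22.9 mm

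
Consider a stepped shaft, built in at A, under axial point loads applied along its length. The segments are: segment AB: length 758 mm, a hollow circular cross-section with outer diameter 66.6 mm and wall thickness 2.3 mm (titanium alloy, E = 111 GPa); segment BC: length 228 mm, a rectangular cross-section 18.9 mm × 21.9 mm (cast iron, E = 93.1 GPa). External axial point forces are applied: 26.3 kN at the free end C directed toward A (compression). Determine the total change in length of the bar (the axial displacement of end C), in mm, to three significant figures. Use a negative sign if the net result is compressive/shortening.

Internal axial forces (sectioning from the free end, tension +): N_BC = -26.3 kN, N_AB = -26.3 kN.
A_AB = 464.6 mm².
A_BC = 413.9 mm².
δ_AB = -26300·758/(464.6·111000) = -0.3866 mm
δ_BC = -26300·228/(413.9·93100) = -0.1556 mm
δ = Σδ_i = -0.5422 mm.

-0.542 mm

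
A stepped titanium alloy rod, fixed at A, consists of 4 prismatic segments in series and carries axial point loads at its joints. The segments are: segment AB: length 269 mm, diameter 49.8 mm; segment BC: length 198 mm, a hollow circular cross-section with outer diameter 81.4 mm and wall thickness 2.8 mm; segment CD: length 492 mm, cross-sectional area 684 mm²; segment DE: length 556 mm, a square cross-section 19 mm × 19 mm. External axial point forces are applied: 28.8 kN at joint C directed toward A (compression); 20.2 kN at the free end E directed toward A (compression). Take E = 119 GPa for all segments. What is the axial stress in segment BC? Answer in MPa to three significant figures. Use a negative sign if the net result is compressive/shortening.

-70.9 MPa

Internal axial forces (sectioning from the free end, tension +): N_DE = -20.2 kN, N_CD = -20.2 kN, N_BC = -49 kN, N_AB = -49 kN.
A_BC = 691.4 mm².
σ_BC = N_BC/A_BC = -49000/691.4 = -70.87 MPa.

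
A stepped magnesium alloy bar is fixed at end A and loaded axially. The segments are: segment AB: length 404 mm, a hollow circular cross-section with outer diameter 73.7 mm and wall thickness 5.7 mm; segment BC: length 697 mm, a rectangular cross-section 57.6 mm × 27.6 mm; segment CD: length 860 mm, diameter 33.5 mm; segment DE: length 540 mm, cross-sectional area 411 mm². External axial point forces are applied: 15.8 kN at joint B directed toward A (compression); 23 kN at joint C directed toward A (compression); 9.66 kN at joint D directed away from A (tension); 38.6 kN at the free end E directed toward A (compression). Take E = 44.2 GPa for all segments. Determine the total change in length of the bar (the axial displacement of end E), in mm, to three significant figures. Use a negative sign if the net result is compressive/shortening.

-2.81 mm

Internal axial forces (sectioning from the free end, tension +): N_DE = -38.6 kN, N_CD = -28.94 kN, N_BC = -51.94 kN, N_AB = -67.74 kN.
A_AB = 1218 mm².
A_BC = 1590 mm².
A_CD = 881.4 mm².
δ_AB = -67740·404/(1218·44200) = -0.5085 mm
δ_BC = -51940·697/(1590·44200) = -0.5152 mm
δ_CD = -28940·860/(881.4·44200) = -0.6388 mm
δ_DE = -38600·540/(411·44200) = -1.147 mm
δ = Σδ_i = -2.81 mm.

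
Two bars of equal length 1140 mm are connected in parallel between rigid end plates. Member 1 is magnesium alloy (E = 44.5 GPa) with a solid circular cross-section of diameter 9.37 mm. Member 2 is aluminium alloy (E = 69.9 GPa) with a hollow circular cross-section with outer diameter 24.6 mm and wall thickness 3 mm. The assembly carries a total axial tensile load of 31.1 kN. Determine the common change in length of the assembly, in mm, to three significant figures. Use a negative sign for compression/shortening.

A_1 = 68.96 mm².
A_2 = 203.6 mm².
Equal strain + equilibrium ⇒ each member carries load in proportion to AE: A₁E₁ = 3069000 N, A₂E₂ = 14230000 N, ΣAE = 17300000 N.
δ = PL/ΣAE = 31100·1140/17300000 = 2.05 mm.

2.05 mm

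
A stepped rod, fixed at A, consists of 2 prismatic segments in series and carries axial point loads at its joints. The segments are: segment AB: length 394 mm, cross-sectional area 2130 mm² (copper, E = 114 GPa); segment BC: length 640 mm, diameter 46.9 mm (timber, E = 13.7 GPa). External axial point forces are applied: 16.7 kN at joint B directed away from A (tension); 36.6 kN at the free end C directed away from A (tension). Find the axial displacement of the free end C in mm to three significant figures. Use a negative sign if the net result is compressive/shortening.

1.08 mm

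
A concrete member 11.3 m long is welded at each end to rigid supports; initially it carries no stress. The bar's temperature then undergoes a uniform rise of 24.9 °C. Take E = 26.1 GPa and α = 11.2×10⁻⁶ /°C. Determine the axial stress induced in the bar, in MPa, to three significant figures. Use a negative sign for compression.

-7.28 MPa

Free thermal expansion αLΔT = 11.2e-6 · 11300 · 24.9 = 3.151 mm.
The walls impose strain ε = −(3.151)/11300 = -2.7888e-04; σ = Eε = 26100 · -2.7888e-04 = -7.279 MPa.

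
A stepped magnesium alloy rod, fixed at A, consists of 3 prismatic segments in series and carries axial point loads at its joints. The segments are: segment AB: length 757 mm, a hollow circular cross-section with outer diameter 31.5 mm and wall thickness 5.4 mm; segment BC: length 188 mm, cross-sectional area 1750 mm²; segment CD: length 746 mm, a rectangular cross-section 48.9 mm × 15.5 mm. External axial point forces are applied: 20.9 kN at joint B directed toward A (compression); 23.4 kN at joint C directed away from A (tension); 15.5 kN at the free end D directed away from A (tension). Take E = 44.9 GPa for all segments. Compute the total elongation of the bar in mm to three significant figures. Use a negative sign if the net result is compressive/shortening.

Internal axial forces (sectioning from the free end, tension +): N_CD = 15.5 kN, N_BC = 38.9 kN, N_AB = 18 kN.
A_AB = 442.8 mm².
A_CD = 757.9 mm².
δ_AB = 18000·757/(442.8·44900) = 0.6854 mm
δ_BC = 38900·188/(1750·44900) = 0.09307 mm
δ_CD = 15500·746/(757.9·44900) = 0.3398 mm
δ = Σδ_i = 1.118 mm.

1.12 mm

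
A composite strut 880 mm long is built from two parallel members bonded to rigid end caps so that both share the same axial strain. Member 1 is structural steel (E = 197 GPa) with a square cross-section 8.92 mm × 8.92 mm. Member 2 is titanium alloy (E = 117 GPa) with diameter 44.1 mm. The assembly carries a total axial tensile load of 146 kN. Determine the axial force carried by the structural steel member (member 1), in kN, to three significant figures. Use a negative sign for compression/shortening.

A_1 = 79.57 mm².
A_2 = 1527 mm².
Equal strain + equilibrium ⇒ each member carries load in proportion to AE: A₁E₁ = 15670000 N, A₂E₂ = 178700000 N, ΣAE = 194400000 N.
F₁ = P·A₁E₁/ΣAE = 146000·15670000/194400000 = 11770 N.

11.8 kN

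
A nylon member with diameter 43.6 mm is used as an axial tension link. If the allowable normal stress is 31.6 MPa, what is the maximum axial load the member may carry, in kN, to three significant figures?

A = 1493 mm².
P_max = σ_allow · A = 31.6 · 1493 = 47180 N = 47.18 kN.

47.2 kN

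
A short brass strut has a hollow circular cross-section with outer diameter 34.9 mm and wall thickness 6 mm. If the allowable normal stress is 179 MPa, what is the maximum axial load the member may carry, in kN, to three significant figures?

97.5 kN

A = 544.8 mm².
P_max = σ_allow · A = 179 · 544.8 = 97510 N = 97.51 kN.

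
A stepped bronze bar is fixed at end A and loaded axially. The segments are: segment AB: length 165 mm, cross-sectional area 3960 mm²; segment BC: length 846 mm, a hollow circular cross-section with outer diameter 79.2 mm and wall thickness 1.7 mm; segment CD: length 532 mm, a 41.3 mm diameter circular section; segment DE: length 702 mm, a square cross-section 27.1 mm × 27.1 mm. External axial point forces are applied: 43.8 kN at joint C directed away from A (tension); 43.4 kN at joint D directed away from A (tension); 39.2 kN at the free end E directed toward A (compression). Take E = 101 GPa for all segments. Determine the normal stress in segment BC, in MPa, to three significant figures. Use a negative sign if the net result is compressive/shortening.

Internal axial forces (sectioning from the free end, tension +): N_DE = -39.2 kN, N_CD = 4.2 kN, N_BC = 48 kN, N_AB = 48 kN.
A_BC = 413.9 mm².
σ_BC = N_BC/A_BC = 48000/413.9 = 116 MPa.

116 MPa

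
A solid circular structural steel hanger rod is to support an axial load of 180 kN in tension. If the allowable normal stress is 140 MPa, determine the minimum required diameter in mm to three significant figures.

40.5 mm

Required area A ≥ P/σ_allow = 180000/140 = 1286 mm².
For a solid circular section, d ≥ √(4A/π) = 40.46 mm.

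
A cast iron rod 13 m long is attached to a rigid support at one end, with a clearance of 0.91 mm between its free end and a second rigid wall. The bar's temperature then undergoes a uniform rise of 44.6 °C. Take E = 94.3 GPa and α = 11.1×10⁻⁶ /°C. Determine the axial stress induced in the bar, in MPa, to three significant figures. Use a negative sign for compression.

Free thermal expansion αLΔT = 11.1e-6 · 13000 · 44.6 = 6.436 mm.
The walls engage after the gap closes; constrained expansion = 6.436 − 0.91 = 5.526 mm.
The walls impose strain ε = −(5.526)/13000 = -4.2506e-04; σ = Eε = 94300 · -4.2506e-04 = -40.08 MPa.

-40.1 MPa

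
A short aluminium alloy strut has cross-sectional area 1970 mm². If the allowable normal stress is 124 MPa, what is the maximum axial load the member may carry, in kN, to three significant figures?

244 kN

P_max = σ_allow · A = 124 · 1970 = 244300 N = 244.3 kN.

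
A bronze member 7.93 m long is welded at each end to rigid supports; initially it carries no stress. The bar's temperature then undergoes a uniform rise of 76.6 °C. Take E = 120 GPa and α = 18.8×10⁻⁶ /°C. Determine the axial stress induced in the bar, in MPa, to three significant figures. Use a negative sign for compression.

Free thermal expansion αLΔT = 18.8e-6 · 7930 · 76.6 = 11.42 mm.
The walls impose strain ε = −(11.42)/7930 = -1.4401e-03; σ = Eε = 120000 · -1.4401e-03 = -172.8 MPa.

-173 MPa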